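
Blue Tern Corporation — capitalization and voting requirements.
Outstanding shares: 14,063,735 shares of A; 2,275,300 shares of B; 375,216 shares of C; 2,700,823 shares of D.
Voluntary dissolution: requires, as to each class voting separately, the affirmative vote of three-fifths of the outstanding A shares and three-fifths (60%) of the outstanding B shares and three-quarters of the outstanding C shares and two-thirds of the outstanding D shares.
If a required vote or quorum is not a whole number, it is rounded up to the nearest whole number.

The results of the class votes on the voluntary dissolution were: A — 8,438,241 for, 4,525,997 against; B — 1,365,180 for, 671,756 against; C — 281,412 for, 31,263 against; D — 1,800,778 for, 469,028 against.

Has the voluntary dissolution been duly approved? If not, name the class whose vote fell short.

Approved — every class gave the required vote.

A: 3/5 of 14063735 = 8438241; 8,438,241 required, 8,438,241 in favor — approved.
B: 3/5 of 2275300 = 1365180; 1,365,180 required, 1,365,180 in favor — approved.
C: 3/4 of 375216 = 281412; 281,412 required, 281,412 in favor — approved.
D: 2/3 of 2700823 = 1800548.67, rounded up to 1800549; 1,800,549 required, 1,800,778 in favor — approved.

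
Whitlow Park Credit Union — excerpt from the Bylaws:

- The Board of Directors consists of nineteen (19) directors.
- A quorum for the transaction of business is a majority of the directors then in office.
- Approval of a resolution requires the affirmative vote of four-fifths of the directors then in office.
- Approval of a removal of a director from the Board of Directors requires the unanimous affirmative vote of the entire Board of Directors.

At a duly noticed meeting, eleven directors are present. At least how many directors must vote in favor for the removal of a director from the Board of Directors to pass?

19

The removal of a director from the Board of Directors requires the unanimous vote of the entire Board of Directors (19).
Unanimous means all 19.
(Only 11 can vote, so the removal of a director from the Board of Directors cannot pass at this meeting, but the required vote is still 19.)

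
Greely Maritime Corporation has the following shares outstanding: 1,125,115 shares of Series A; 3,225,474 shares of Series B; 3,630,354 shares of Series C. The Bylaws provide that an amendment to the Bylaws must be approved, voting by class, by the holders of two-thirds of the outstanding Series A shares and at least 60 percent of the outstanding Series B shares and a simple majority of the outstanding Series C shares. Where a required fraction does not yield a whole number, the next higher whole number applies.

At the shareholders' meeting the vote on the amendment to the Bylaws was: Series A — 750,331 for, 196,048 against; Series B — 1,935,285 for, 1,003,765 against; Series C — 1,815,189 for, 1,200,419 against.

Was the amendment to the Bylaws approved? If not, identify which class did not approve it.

Approved — every class gave the required vote.

Series A: 2/3 of 1125115 = 750076.67, rounded up to 750077; 750,077 required, 750,331 in favor — approved.
Series B: 3/5 of 3225474 = 1935284.40, rounded up to 1935285; 1,935,285 required, 1,935,285 in favor — approved.
Series C: a majority of 3630354 is 1815178; 1,815,178 required, 1,815,189 in favor — approved.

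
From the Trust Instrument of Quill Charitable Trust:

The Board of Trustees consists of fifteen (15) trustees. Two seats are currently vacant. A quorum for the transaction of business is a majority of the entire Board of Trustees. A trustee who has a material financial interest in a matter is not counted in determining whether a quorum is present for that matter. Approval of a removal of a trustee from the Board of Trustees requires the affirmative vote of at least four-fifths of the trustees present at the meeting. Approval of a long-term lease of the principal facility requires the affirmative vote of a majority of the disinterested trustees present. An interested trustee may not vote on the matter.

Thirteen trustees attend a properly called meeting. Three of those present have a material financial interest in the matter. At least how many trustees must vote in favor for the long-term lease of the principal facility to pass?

The long-term lease of the principal facility requires a majority of the disinterested trustees present (13 − 3 = 10).
A majority of 10 is 6.

6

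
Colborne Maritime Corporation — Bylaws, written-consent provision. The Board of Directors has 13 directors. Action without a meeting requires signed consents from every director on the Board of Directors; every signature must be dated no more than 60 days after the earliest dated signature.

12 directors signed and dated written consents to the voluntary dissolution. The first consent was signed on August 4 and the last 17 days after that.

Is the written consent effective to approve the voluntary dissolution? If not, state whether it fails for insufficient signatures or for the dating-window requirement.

Not effective — insufficient signatures.

Signatures required: every one of 13 — unanimous means all 13, so 13 needed; 12 signed. Insufficient.
Dating window: the latest signature is 17 days after the earliest; the limit is 60 days. Within the window.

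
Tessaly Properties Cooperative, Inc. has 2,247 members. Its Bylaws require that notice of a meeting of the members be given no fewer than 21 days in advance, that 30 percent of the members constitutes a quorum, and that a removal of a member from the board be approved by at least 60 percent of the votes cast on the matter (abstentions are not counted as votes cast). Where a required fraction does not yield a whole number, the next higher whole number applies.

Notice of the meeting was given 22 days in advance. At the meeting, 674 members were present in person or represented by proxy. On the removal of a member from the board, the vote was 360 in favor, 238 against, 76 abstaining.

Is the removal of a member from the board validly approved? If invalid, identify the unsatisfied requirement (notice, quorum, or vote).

Invalid — quorum requirement not satisfied.

Notice: 22 days given; 21 required. Satisfied.
Quorum: 30% of 2,247 = 674.10, rounded up to 675; 674 present. Not satisfied.
Vote: requires three-fifths of the votes cast (674 − 76 abstaining = 598); 3/5 of 598 = 358.80, rounded up to 359, so 359 needed; 360 in favor. Satisfied.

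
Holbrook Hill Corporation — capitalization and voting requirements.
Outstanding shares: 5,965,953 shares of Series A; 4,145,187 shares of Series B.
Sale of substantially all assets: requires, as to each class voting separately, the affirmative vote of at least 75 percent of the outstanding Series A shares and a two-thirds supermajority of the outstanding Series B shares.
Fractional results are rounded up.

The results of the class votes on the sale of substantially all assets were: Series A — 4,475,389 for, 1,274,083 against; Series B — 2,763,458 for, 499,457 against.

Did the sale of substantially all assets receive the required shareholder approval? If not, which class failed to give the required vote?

Approved — every class gave the required vote.

Series A: 3/4 of 5965953 = 4474464.75, rounded up to 4474465; 4,474,465 required, 4,475,389 in favor — approved.
Series B: 2/3 of 4145187 = 2763458; 2,763,458 required, 2,763,458 in favor — approved.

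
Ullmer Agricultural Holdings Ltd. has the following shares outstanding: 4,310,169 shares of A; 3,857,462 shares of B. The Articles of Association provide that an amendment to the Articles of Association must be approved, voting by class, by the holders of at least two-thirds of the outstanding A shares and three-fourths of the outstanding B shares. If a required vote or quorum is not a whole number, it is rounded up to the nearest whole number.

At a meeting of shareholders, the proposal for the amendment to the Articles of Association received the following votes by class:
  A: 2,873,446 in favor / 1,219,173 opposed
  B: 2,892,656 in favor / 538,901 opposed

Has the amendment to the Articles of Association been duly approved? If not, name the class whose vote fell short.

A: 2/3 of 4310169 = 2873446; 2,873,446 required, 2,873,446 in favor — approved.
B: 3/4 of 3857462 = 2893096.50, rounded up to 2893097; 2,893,097 required, 2,892,656 in favor — not approved.

Not approved — the B shares did not give the required vote.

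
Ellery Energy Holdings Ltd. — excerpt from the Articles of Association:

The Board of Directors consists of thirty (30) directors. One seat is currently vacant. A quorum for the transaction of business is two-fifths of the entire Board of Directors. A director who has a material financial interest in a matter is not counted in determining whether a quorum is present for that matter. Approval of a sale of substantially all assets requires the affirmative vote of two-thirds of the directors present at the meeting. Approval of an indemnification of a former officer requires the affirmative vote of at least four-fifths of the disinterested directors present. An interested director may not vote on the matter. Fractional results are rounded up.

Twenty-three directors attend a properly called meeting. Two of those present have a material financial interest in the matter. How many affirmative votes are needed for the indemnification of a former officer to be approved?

17

The indemnification of a former officer requires four-fifths of the disinterested directors present (23 − 2 = 21).
4/5 of 21 = 16.80, rounded up to 17.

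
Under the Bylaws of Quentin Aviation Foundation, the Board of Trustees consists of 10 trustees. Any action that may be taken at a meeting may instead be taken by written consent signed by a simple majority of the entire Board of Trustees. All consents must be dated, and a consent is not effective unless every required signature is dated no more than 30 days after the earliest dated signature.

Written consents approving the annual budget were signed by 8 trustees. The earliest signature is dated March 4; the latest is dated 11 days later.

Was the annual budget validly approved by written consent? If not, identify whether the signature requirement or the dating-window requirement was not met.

Signatures required: a simple majority of 10 — a majority of 10 is 6, so 6 needed; 8 signed. Sufficient.
Dating window: the latest signature is 11 days after the earliest; the limit is 30 days. Within the window.

Effective — both the signature and dating-window requirements are satisfied.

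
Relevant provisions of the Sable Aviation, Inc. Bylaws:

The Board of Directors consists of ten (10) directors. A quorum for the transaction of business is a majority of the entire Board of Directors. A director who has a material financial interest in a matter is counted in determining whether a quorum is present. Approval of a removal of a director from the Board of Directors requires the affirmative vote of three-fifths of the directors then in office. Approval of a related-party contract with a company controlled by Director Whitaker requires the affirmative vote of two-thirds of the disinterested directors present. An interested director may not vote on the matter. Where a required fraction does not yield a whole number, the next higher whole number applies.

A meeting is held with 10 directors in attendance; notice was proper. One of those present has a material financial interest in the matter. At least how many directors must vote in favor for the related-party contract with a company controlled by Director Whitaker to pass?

6

The related-party contract with a company controlled by Director Whitaker requires two-thirds of the disinterested directors present (10 − 1 = 9).
2/3 of 9 = 6.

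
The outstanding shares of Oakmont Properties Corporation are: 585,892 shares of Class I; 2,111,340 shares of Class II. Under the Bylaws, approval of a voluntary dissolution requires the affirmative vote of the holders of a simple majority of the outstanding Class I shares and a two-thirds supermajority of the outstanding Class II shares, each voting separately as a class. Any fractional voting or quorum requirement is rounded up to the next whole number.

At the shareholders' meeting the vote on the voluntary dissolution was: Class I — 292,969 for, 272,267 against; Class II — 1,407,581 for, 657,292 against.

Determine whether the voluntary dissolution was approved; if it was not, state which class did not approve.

Class I: a majority of 585892 is 292947; 292,947 required, 292,969 in favor — approved.
Class II: 2/3 of 2111340 = 1407560; 1,407,560 required, 1,407,581 in favor — approved.

Approved — every class gave the required vote.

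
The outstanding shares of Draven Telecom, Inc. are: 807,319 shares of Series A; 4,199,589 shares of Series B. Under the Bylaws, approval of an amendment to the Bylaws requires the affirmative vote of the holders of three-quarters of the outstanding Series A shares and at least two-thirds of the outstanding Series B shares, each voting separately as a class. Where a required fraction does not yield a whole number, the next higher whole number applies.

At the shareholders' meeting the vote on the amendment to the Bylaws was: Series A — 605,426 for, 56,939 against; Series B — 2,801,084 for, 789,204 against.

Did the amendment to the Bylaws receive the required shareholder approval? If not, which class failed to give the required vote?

Series A: 3/4 of 807319 = 605489.25, rounded up to 605490; 605,490 required, 605,426 in favor — not approved.
Series B: 2/3 of 4199589 = 2799726; 2,799,726 required, 2,801,084 in favor — approved.

Not approved — the Series A shares did not give the required vote.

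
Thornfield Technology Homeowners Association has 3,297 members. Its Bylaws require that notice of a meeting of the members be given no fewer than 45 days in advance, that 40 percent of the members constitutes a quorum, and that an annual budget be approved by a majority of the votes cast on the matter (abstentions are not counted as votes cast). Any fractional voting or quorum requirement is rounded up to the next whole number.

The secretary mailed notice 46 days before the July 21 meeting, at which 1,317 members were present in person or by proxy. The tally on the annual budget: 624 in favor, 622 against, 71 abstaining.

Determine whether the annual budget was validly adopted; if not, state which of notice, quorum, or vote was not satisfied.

Notice: 46 days given; 45 required. Satisfied.
Quorum: 40% of 3,297 = 1,318.80, rounded up to 1,319; 1,317 present. Not satisfied.
Vote: requires a majority of the votes cast (1,317 − 71 abstaining = 1,246); a majority of 1246 is 624, so 624 needed; 624 in favor. Satisfied.

Invalid — quorum requirement not satisfied.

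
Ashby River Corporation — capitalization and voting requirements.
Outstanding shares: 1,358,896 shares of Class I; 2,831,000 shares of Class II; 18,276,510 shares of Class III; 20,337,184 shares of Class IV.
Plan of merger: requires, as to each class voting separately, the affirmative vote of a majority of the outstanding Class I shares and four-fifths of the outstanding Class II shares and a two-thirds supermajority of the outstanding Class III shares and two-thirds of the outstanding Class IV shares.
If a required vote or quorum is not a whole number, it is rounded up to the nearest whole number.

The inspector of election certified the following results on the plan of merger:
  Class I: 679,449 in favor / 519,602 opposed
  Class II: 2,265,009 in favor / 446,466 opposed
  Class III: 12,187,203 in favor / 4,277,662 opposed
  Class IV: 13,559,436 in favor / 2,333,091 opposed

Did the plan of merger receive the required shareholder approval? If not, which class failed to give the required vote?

Class I: a majority of 1358896 is 679449; 679,449 required, 679,449 in favor — approved.
Class II: 4/5 of 2831000 = 2264800; 2,264,800 required, 2,265,009 in favor — approved.
Class III: 2/3 of 18276510 = 12184340; 12,184,340 required, 12,187,203 in favor — approved.
Class IV: 2/3 of 20337184 = 13558122.67, rounded up to 13558123; 13,558,123 required, 13,559,436 in favor — approved.

Approved — every class gave the required vote.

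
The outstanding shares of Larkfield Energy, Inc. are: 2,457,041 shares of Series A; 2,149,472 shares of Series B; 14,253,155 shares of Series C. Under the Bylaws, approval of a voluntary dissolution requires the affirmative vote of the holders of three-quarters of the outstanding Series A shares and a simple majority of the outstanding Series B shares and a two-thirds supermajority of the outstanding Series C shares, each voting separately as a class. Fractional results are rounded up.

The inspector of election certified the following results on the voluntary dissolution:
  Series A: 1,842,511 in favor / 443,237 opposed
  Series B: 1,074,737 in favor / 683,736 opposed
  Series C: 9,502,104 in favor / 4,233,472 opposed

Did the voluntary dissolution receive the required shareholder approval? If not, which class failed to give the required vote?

Series A: 3/4 of 2457041 = 1842780.75, rounded up to 1842781; 1,842,781 required, 1,842,511 in favor — not approved.
Series B: a majority of 2149472 is 1074737; 1,074,737 required, 1,074,737 in favor — approved.
Series C: 2/3 of 14253155 = 9502103.33, rounded up to 9502104; 9,502,104 required, 9,502,104 in favor — approved.

Not approved — the Series A shares did not give the required vote.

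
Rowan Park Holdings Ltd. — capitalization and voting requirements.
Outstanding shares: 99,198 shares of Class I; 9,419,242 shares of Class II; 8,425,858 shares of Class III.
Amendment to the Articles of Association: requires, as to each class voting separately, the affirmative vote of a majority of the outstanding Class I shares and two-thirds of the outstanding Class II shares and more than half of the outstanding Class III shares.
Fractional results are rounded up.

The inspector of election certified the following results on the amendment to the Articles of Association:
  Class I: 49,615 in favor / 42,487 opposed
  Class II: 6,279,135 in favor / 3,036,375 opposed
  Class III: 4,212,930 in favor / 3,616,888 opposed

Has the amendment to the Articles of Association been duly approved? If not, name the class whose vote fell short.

Class I: a majority of 99198 is 49600; 49,600 required, 49,615 in favor — approved.
Class II: 2/3 of 9419242 = 6279494.67, rounded up to 6279495; 6,279,495 required, 6,279,135 in favor — not approved.
Class III: a majority of 8425858 is 4212930; 4,212,930 required, 4,212,930 in favor — approved.

Not approved — the Class II shares did not give the required vote.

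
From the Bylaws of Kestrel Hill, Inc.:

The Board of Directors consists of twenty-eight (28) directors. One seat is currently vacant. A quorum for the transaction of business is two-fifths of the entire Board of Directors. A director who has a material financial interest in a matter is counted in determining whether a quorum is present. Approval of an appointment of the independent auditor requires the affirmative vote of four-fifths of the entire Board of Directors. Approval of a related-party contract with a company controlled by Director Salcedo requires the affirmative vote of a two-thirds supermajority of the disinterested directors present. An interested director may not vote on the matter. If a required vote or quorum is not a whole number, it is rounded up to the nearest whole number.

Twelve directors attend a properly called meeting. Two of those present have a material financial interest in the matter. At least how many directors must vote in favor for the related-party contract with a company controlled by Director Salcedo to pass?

The related-party contract with a company controlled by Director Salcedo requires two-thirds of the disinterested directors present (12 − 2 = 10).
2/3 of 10 = 6.67, rounded up to 7.

7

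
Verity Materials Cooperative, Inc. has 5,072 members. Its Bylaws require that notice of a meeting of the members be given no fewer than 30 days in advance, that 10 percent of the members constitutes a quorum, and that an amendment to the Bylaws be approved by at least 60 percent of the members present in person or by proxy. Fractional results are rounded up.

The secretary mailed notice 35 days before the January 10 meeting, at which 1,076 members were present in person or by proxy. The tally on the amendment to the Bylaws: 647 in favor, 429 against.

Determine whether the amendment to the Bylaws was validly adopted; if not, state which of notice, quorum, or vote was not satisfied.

Valid — all requirements satisfied.

Notice: 35 days given; 30 required. Satisfied.
Quorum: 10% of 5,072 = 507.20, rounded up to 508; 1,076 present. Satisfied.
Vote: requires three-fifths of those present (1,076); 3/5 of 1076 = 645.60, rounded up to 646, so 646 needed; 647 in favor. Satisfied.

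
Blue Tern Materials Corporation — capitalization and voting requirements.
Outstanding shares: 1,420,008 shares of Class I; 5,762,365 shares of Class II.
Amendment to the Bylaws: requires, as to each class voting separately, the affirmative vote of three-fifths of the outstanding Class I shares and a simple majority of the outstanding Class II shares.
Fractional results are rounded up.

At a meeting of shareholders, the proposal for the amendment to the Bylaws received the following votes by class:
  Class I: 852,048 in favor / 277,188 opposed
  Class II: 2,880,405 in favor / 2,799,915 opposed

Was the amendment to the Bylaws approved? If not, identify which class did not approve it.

Not approved — the Class II shares did not give the required vote.

Class I: 3/5 of 1420008 = 852004.80, rounded up to 852005; 852,005 required, 852,048 in favor — approved.
Class II: a majority of 5762365 is 2881183; 2,881,183 required, 2,880,405 in favor — not approved.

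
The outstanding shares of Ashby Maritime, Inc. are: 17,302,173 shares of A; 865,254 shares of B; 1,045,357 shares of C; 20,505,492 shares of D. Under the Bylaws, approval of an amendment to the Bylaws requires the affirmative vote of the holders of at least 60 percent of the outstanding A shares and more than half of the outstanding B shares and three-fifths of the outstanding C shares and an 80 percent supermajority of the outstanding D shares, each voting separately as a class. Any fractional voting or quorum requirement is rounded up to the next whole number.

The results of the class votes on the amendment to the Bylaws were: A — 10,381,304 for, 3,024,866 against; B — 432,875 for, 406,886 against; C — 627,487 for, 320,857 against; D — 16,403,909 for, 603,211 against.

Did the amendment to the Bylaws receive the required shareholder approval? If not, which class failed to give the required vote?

Not approved — the D shares did not give the required vote.

A: 3/5 of 17302173 = 10381303.80, rounded up to 10381304; 10,381,304 required, 10,381,304 in favor — approved.
B: a majority of 865254 is 432628; 432,628 required, 432,875 in favor — approved.
C: 3/5 of 1045357 = 627214.20, rounded up to 627215; 627,215 required, 627,487 in favor — approved.
D: 4/5 of 20505492 = 16404393.60, rounded up to 16404394; 16,404,394 required, 16,403,909 in favor — not approved.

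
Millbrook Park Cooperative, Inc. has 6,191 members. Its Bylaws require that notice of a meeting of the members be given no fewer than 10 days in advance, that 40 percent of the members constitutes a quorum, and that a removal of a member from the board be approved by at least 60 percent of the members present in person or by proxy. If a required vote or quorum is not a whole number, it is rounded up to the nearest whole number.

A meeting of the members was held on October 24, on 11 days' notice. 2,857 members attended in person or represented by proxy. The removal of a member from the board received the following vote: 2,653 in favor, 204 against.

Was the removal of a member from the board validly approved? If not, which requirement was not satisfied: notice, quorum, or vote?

Valid — all requirements satisfied.

Notice: 11 days given; 10 required. Satisfied.
Quorum: 40% of 6,191 = 2,476.40, rounded up to 2,477; 2,857 present. Satisfied.
Vote: requires three-fifths of those present (2,857); 3/5 of 2857 = 1714.20, rounded up to 1715, so 1,715 needed; 2,653 in favor. Satisfied.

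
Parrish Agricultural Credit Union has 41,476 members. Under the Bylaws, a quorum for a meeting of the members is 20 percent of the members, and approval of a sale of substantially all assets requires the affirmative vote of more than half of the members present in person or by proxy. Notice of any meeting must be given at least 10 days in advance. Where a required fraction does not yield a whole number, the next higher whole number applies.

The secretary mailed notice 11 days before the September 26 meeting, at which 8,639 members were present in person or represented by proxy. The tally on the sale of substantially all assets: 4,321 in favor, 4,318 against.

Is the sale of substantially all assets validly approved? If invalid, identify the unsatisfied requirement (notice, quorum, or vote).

Valid — all requirements satisfied.

Notice: 11 days given; 10 required. Satisfied.
Quorum: 20% of 41,476 = 8,295.20, rounded up to 8,296; 8,639 present. Satisfied.
Vote: requires a majority of those present (8,639); a majority of 8639 is 4320, so 4,320 needed; 4,321 in favor. Satisfied.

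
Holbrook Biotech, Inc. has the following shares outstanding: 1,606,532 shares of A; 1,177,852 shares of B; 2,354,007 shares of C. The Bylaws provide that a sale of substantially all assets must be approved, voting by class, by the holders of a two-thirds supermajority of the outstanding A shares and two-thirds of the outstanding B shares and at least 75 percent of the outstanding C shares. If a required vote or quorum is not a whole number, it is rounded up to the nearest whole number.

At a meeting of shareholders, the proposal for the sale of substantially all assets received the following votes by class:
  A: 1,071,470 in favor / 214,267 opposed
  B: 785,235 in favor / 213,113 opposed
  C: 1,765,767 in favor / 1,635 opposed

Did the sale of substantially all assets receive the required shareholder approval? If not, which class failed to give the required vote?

A: 2/3 of 1606532 = 1071021.33, rounded up to 1071022; 1,071,022 required, 1,071,470 in favor — approved.
B: 2/3 of 1177852 = 785234.67, rounded up to 785235; 785,235 required, 785,235 in favor — approved.
C: 3/4 of 2354007 = 1765505.25, rounded up to 1765506; 1,765,506 required, 1,765,767 in favor — approved.

Approved — every class gave the required vote.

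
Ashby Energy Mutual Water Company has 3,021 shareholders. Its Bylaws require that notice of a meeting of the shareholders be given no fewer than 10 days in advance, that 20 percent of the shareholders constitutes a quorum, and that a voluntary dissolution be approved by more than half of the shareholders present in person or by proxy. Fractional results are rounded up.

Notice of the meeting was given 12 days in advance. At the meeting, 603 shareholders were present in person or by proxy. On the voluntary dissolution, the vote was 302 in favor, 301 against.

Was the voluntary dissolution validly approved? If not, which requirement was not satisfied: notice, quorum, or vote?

Invalid — quorum requirement not satisfied.

Notice: 12 days given; 10 required. Satisfied.
Quorum: 20% of 3,021 = 604.20, rounded up to 605; 603 present. Not satisfied.
Vote: requires a majority of those present (603); a majority of 603 is 302, so 302 needed; 302 in favor. Satisfied.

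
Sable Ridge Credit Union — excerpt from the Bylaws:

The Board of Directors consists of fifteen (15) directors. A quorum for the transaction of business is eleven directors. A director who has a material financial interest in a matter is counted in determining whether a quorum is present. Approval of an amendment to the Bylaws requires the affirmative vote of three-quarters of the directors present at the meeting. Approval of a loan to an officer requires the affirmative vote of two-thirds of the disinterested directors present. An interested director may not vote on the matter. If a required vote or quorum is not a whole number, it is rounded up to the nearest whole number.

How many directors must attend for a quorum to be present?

The quorum is fixed at 11.

11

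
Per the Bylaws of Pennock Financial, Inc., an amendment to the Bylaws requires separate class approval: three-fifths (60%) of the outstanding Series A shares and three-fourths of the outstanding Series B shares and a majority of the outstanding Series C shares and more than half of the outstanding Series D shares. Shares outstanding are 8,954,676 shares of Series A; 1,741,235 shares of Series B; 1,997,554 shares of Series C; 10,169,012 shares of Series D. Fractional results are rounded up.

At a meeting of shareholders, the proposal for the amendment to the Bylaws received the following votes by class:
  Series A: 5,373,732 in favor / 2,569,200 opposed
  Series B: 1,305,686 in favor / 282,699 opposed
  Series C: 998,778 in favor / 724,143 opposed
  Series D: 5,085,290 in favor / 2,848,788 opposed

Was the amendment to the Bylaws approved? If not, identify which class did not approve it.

Series A: 3/5 of 8954676 = 5372805.60, rounded up to 5372806; 5,372,806 required, 5,373,732 in favor — approved.
Series B: 3/4 of 1741235 = 1305926.25, rounded up to 1305927; 1,305,927 required, 1,305,686 in favor — not approved.
Series C: a majority of 1997554 is 998778; 998,778 required, 998,778 in favor — approved.
Series D: a majority of 10169012 is 5084507; 5,084,507 required, 5,085,290 in favor — approved.

Not approved — the Series B shares did not give the required vote.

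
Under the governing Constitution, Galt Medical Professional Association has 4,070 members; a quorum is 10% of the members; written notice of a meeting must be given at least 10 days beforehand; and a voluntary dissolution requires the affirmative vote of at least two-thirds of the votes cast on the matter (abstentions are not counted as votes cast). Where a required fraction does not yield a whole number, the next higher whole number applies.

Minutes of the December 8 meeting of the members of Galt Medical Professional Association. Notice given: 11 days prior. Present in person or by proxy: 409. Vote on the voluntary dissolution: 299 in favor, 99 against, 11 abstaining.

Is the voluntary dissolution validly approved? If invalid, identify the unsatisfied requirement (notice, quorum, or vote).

Notice: 11 days given; 10 required. Satisfied.
Quorum: 10% of 4,070 = 407; 409 present. Satisfied.
Vote: requires two-thirds of the votes cast (409 − 11 abstaining = 398); 2/3 of 398 = 265.33, rounded up to 266, so 266 needed; 299 in favor. Satisfied.

Valid — all requirements satisfied.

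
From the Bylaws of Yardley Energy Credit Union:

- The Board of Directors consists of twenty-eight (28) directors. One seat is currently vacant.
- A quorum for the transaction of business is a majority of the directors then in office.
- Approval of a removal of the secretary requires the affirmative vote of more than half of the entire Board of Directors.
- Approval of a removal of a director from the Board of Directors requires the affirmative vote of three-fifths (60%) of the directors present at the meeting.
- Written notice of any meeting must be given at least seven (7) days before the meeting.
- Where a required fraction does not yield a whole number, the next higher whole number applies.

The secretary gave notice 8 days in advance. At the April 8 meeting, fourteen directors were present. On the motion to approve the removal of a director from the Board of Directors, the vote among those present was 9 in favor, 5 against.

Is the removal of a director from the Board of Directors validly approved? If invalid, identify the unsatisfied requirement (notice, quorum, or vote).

Valid — all requirements satisfied.

Notice: 8 days given; 7 required (8 ≥ 7). Satisfied.
Quorum: 14 present; quorum is 14. Satisfied.
Vote: the removal of a director from the Board of Directors requires three-fifths of the directors present (14). 3/5 of 14 = 8.40, rounded up to 9, so 9 affirmative votes are needed; 9 voted in favor. Satisfied.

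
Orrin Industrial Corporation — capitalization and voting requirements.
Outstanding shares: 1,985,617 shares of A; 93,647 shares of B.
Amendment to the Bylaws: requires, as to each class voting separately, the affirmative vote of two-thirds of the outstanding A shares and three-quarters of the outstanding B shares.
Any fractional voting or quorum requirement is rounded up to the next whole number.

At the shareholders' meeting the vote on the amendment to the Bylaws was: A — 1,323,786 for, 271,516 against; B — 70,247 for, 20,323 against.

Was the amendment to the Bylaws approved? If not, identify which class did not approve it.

A: 2/3 of 1985617 = 1323744.67, rounded up to 1323745; 1,323,745 required, 1,323,786 in favor — approved.
B: 3/4 of 93647 = 70235.25, rounded up to 70236; 70,236 required, 70,247 in favor — approved.

Approved — every class gave the required vote.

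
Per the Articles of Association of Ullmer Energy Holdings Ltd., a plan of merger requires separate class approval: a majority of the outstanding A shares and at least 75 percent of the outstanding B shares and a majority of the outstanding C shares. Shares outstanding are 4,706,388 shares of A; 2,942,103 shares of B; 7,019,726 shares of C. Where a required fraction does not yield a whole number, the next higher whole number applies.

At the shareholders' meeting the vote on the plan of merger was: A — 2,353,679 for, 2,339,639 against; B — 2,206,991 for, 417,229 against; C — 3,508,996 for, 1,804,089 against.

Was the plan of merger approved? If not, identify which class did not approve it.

Not approved — the C shares did not give the required vote.

A: a majority of 4706388 is 2353195; 2,353,195 required, 2,353,679 in favor — approved.
B: 3/4 of 2942103 = 2206577.25, rounded up to 2206578; 2,206,578 required, 2,206,991 in favor — approved.
C: a majority of 7019726 is 3509864; 3,509,864 required, 3,508,996 in favor — not approved.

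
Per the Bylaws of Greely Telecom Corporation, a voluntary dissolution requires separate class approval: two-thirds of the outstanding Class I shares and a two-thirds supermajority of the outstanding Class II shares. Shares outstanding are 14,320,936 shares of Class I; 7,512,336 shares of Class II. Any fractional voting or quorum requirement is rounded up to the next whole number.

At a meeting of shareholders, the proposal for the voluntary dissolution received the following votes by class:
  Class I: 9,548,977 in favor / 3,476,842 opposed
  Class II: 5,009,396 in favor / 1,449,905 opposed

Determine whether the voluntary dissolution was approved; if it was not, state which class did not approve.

Approved — every class gave the required vote.

Class I: 2/3 of 14320936 = 9547290.67, rounded up to 9547291; 9,547,291 required, 9,548,977 in favor — approved.
Class II: 2/3 of 7512336 = 5008224; 5,008,224 required, 5,009,396 in favor — approved.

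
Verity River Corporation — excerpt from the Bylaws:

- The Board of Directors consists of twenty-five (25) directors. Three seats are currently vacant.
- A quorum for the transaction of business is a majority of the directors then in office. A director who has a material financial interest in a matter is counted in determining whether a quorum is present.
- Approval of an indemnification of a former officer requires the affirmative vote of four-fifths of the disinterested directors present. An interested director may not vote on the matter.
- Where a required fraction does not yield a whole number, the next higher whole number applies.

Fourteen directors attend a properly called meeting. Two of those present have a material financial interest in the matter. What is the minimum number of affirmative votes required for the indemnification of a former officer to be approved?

10

The indemnification of a former officer requires four-fifths of the disinterested directors present (14 − 2 = 12).
4/5 of 12 = 9.60, rounded up to 10.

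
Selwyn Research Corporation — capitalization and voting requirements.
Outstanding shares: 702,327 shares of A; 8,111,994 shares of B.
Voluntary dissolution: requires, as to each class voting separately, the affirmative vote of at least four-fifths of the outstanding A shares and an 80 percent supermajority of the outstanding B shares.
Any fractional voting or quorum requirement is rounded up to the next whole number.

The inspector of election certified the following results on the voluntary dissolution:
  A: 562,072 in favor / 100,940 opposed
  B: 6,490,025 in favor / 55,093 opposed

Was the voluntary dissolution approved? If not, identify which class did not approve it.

A: 4/5 of 702327 = 561861.60, rounded up to 561862; 561,862 required, 562,072 in favor — approved.
B: 4/5 of 8111994 = 6489595.20, rounded up to 6489596; 6,489,596 required, 6,490,025 in favor — approved.

Approved — every class gave the required vote.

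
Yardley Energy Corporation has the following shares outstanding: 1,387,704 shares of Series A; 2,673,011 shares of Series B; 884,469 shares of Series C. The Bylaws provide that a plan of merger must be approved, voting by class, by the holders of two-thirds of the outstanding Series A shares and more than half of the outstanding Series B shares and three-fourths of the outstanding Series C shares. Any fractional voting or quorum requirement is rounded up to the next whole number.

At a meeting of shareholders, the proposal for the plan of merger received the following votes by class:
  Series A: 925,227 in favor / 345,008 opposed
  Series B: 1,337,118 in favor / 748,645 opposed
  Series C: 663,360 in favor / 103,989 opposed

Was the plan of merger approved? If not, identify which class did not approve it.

Approved — every class gave the required vote.

Series A: 2/3 of 1387704 = 925136; 925,136 required, 925,227 in favor — approved.
Series B: a majority of 2673011 is 1336506; 1,336,506 required, 1,337,118 in favor — approved.
Series C: 3/4 of 884469 = 663351.75, rounded up to 663352; 663,352 required, 663,360 in favor — approved.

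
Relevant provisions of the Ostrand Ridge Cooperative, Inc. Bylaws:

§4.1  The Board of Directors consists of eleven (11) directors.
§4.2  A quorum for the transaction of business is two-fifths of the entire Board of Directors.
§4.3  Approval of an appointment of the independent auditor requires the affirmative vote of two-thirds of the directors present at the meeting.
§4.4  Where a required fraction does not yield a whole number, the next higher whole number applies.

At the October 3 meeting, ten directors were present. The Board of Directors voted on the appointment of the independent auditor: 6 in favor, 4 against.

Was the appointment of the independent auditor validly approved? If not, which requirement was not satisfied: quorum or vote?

Quorum: 10 present; quorum is 5. Satisfied.
Vote: the appointment of the independent auditor requires two-thirds of the directors present (10). 2/3 of 10 = 6.67, rounded up to 7, so 7 affirmative votes are needed; 6 voted in favor. Not satisfied.

Invalid — vote requirement not satisfied.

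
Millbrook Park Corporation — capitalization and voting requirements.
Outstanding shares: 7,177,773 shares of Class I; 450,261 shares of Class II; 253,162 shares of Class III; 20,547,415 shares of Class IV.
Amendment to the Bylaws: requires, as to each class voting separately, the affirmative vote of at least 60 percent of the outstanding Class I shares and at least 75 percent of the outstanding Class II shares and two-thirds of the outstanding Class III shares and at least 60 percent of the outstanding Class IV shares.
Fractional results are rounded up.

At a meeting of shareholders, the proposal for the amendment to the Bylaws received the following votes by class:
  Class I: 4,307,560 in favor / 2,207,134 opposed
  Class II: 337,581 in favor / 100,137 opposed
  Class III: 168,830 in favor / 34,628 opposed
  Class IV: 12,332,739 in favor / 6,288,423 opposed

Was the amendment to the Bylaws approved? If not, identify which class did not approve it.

Class I: 3/5 of 7177773 = 4306663.80, rounded up to 4306664; 4,306,664 required, 4,307,560 in favor — approved.
Class II: 3/4 of 450261 = 337695.75, rounded up to 337696; 337,696 required, 337,581 in favor — not approved.
Class III: 2/3 of 253162 = 168774.67, rounded up to 168775; 168,775 required, 168,830 in favor — approved.
Class IV: 3/5 of 20547415 = 12328449; 12,328,449 required, 12,332,739 in favor — approved.

Not approved — the Class II shares did not give the required vote.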